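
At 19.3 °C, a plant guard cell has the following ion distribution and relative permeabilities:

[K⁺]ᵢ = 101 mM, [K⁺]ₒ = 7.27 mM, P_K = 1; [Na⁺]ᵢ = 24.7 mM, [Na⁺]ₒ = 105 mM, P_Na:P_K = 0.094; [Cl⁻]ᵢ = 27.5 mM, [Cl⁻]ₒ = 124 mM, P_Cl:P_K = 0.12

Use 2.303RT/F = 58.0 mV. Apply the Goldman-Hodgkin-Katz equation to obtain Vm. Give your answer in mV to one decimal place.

-44.2 mV

Vm = 58.0 · log₁₀[(Σ P·[cation]ₒ + Σ P·[anion]ᵢ) / (Σ P·[cation]ᵢ + Σ P·[anion]ₒ)]
Numerator = 1×7.27 + 0.094×105 + 0.12×27.5 = 20.44
Denominator = 1×101 + 0.094×24.7 + 0.12×124 = 118.2
Vm = 58.0 · log₁₀(0.17292) = 58.0 × (-0.7621) = -44.20 mV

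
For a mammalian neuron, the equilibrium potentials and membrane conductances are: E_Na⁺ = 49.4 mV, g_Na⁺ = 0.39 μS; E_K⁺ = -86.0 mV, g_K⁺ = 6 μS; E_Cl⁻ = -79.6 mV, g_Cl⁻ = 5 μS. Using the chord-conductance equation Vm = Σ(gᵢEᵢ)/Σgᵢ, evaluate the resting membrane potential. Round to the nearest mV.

-79 mV

Σ gᵢEᵢ = 0.39·(49.4) + 6·(-86.0) + 5·(-79.6) = -894.73
Σ gᵢ = 0.39 + 6 + 5 = 11.39
Vm = -894.73 / 11.39 = -78.55 mV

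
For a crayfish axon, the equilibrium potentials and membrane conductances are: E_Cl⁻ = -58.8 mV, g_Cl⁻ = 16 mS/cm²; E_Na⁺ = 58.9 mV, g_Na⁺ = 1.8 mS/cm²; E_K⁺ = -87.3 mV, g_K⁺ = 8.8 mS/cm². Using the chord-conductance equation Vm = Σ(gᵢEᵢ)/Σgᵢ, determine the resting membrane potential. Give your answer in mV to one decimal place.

-60.3 mV

Σ gᵢEᵢ = 16·(-58.8) + 1.8·(58.9) + 8.8·(-87.3) = -1603.02
Σ gᵢ = 16 + 1.8 + 8.8 = 26.6
Vm = -1603.02 / 26.6 = -60.26 mV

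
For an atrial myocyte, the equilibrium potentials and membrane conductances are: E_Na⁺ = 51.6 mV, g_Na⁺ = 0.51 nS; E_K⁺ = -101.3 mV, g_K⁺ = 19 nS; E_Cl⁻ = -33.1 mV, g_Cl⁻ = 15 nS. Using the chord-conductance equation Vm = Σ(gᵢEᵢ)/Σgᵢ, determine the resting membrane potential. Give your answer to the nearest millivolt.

-69 mV

Σ gᵢEᵢ = 0.51·(51.6) + 19·(-101.3) + 15·(-33.1) = -2394.88
Σ gᵢ = 0.51 + 19 + 15 = 34.51
Vm = -2394.88 / 34.51 = -69.40 mV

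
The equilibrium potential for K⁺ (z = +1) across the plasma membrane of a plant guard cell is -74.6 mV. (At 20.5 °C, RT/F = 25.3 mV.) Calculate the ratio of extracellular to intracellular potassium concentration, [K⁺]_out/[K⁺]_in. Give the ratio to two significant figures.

0.052

ln([out]/[in]) = E·z/(25.3) = -74.6 × 1 / 25.3 = -2.9486
[out]/[in] = e^(-2.9486) = 0.05241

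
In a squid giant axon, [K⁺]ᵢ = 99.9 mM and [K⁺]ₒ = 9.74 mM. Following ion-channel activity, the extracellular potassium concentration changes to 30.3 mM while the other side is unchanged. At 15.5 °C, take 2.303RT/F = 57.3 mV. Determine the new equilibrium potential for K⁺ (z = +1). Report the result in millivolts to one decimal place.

After the shift: [K⁺]_out = 30.3, [K⁺]_in = 99.9 mM.
E_new = (57.3/1)·log₁₀(30.3/99.9) = 57.30 · (-0.5181) = -29.69 mV

-29.7 mV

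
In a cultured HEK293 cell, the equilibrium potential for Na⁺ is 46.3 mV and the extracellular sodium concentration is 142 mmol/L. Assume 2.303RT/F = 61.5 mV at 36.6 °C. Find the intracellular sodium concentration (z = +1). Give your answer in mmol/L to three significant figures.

25.1 mmol/L

Nernst: E = (61.5/1) · log₁₀([out]/[in]), so log₁₀([out]/[in]) = 46.3 × 1 / 61.5 = 0.7528.
[out]/[in] = 10^(0.7528) = 5.66.
[in] = 142 / 5.66 = 25.09 mmol/L.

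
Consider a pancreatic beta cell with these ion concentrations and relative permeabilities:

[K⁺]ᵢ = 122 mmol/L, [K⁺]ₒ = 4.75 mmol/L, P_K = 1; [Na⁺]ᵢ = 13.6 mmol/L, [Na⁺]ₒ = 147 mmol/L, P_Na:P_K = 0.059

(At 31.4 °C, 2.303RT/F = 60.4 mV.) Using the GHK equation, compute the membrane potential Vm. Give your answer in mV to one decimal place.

-58.1 mV

Vm = 60.4 · log₁₀[(Σ P·[cation]ₒ + Σ P·[anion]ᵢ) / (Σ P·[cation]ᵢ + Σ P·[anion]ₒ)]
Numerator = 1×4.75 + 0.059×147 = 13.42
Denominator = 1×122 + 0.059×13.6 = 122.8
Vm = 60.4 · log₁₀(0.10931) = 60.4 × (-0.9614) = -58.07 mV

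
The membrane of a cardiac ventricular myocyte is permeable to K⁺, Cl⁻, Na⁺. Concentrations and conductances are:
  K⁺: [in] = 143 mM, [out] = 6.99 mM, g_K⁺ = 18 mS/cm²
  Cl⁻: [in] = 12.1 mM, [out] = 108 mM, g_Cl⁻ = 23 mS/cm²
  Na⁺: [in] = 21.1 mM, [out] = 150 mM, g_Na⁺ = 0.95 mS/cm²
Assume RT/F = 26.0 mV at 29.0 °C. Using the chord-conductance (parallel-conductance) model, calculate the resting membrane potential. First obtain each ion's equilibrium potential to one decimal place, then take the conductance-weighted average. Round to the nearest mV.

E_K⁺ = (26.0/1)·ln(6.99/143) = -78.5 mV
E_Cl⁻ = (26.0/-1)·ln(108/12.1) = -56.9 mV
E_Na⁺ = (26.0/1)·ln(150/21.1) = 51.0 mV
Vm = (Σ gᵢEᵢ)/(Σ gᵢ) = (18·-78.5 + 23·-56.9 + 0.95·51.0) / (18 + 23 + 0.95)
= -2673.25 / 41.95 = -63.72 mV

-64 mV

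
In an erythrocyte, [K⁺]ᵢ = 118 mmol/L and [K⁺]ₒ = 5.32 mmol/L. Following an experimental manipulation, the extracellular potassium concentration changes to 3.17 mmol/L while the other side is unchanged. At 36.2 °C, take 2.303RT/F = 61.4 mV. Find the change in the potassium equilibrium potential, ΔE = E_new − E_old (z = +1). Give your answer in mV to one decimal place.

E_old = (61.4/1)·log₁₀(5.32/118) = -82.64 mV
E_new = (61.4/1)·log₁₀(3.17/118) = -96.45 mV
ΔE = -96.45 − (-82.64) = -13.81 mV

-13.8 mV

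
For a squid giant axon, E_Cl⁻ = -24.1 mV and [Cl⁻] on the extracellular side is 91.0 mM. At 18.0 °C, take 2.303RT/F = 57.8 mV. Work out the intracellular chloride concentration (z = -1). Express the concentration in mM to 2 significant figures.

Nernst: E = (57.8/-1) · log₁₀([out]/[in]), so log₁₀([out]/[in]) = -24.1 × -1 / 57.8 = 0.4170.
[out]/[in] = 10^(0.4170) = 2.612.
[in] = 91.0 / 2.612 = 34.84 mM.

35 mM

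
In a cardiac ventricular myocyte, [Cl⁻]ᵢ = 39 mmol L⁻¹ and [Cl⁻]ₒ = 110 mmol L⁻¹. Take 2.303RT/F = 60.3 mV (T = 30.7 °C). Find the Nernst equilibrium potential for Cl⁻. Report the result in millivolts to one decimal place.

-27.2 mV

E = (60.3/z) · log₁₀([Cl⁻]_out/[Cl⁻]_in) with z = -1.
For an anion, dividing by z = -1 reverses the sign.
= (60.3/-1) · log₁₀(110/39) = -60.30 · log₁₀(2.821)
= -60.30 · (0.4503) = -27.15 mV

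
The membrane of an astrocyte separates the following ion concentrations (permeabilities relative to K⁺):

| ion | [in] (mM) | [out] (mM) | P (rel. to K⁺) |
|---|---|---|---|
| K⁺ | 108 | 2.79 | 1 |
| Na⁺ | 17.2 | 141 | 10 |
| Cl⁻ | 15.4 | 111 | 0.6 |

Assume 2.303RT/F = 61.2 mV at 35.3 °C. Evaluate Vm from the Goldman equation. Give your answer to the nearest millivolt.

38 mV

Vm = 61.2 · log₁₀[(Σ P·[cation]ₒ + Σ P·[anion]ᵢ) / (Σ P·[cation]ᵢ + Σ P·[anion]ₒ)]
Numerator = 1×2.79 + 10×141 + 0.6×15.4 = 1422
Denominator = 1×108 + 10×17.2 + 0.6×111 = 346.6
Vm = 61.2 · log₁₀(4.1028) = 61.2 × (0.6131) = 37.52 mV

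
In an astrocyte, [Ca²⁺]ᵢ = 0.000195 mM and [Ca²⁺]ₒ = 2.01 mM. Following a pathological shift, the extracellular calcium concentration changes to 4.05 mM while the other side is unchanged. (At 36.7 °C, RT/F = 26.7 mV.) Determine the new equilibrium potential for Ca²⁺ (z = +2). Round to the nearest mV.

After the shift: [Ca²⁺]_out = 4.05, [Ca²⁺]_in = 0.000195 mM.
E_new = (26.7/2)·ln(4.05/0.000195) = 13.35 · (9.9412) = 132.72 mV

133 mV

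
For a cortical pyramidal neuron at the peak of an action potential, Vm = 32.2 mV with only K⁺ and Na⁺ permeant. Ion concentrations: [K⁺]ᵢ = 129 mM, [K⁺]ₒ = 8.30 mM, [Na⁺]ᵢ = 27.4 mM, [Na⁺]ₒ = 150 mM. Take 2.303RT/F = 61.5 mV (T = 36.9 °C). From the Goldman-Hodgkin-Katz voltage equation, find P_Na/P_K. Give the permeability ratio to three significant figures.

7.22

Let α = P_Na/P_K. GHK: Vm = 61.5·log₁₀[(Kₒ + α·Naₒ)/(Kᵢ + α·Naᵢ)].
10^(Vm/61.5) = 10^(32.2/61.5) = 3.3387
So 3.3387·(Kᵢ + α·Naᵢ) = Kₒ + α·Naₒ → α = (3.3387·129.0 − 8.3) / (150.0 − 3.3387·27.4)
α = (430.7 − 8.3) / (150.0 − 91.48) = 422.4/58.52 = 7.218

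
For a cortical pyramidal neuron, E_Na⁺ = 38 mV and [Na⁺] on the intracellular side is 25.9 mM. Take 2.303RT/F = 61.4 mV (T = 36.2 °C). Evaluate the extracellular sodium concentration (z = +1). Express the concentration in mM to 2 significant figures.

Nernst: E = (61.4/1) · log₁₀([out]/[in]), so log₁₀([out]/[in]) = 38.0 × 1 / 61.4 = 0.6189.
[out]/[in] = 10^(0.6189) = 4.158.
[out] = 4.158 × 25.9 = 107.7 mM.

110 mM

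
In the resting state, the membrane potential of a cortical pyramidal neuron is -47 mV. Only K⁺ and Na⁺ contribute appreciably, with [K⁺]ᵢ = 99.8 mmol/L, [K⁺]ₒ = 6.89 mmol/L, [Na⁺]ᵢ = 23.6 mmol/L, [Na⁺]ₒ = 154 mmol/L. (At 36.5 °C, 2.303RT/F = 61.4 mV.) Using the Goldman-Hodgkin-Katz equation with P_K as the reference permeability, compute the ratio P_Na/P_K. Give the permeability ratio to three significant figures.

Let α = P_Na/P_K. GHK: Vm = 61.4·log₁₀[(Kₒ + α·Naₒ)/(Kᵢ + α·Naᵢ)].
10^(Vm/61.4) = 10^(-47.0/61.4) = 0.1716
So 0.1716·(Kᵢ + α·Naᵢ) = Kₒ + α·Naₒ → α = (0.1716·99.8 − 6.89) / (154.0 − 0.1716·23.6)
α = (17.13 − 6.89) / (154.0 − 4.05) = 10.24/150 = 0.06826

0.0683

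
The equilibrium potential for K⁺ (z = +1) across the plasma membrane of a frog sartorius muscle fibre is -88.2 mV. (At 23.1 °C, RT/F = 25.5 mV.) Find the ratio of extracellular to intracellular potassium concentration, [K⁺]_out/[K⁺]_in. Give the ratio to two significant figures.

ln([out]/[in]) = E·z/(25.5) = -88.2 × 1 / 25.5 = -3.4588
[out]/[in] = e^(-3.4588) = 0.03147

0.031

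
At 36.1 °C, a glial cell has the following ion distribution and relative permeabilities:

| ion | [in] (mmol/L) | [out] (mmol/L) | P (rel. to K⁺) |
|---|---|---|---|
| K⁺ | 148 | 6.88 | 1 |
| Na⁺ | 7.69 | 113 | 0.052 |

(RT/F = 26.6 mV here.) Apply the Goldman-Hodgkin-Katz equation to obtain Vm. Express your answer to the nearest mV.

-65 mV

Vm = 26.6 · ln[(Σ P·[cation]ₒ + Σ P·[anion]ᵢ) / (Σ P·[cation]ᵢ + Σ P·[anion]ₒ)]
Numerator = 1×6.88 + 0.052×113 = 12.76
Denominator = 1×148 + 0.052×7.69 = 148.4
Vm = 26.6 · ln(0.085957) = 26.6 × (-2.4539) = -65.27 mV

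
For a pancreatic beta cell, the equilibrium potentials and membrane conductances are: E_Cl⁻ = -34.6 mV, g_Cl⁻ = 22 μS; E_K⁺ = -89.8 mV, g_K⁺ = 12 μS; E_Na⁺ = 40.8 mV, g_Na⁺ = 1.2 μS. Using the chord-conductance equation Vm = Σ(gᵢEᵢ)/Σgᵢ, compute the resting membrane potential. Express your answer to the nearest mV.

Σ gᵢEᵢ = 22·(-34.6) + 12·(-89.8) + 1.2·(40.8) = -1789.84
Σ gᵢ = 22 + 12 + 1.2 = 35.2
Vm = -1789.84 / 35.2 = -50.85 mV

-51 mV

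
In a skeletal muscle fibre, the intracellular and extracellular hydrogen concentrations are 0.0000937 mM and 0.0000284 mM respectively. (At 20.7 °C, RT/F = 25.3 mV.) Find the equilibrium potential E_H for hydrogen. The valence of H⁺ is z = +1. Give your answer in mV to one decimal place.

-30.2 mV

E = (25.3/z) · ln([H⁺]_out/[H⁺]_in) with z = +1.
= (25.3/1) · ln(0.0000284/0.0000937) = 25.30 · ln(0.3031)
= 25.30 · (-1.1937) = -30.20 mV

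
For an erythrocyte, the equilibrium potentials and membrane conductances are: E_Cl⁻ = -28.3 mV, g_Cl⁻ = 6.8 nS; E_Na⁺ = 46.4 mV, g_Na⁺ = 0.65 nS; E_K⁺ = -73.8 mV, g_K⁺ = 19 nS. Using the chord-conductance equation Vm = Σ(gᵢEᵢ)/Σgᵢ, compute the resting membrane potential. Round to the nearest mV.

-59 mV

Σ gᵢEᵢ = 6.8·(-28.3) + 0.65·(46.4) + 19·(-73.8) = -1564.48
Σ gᵢ = 6.8 + 0.65 + 19 = 26.45
Vm = -1564.48 / 26.45 = -59.15 mV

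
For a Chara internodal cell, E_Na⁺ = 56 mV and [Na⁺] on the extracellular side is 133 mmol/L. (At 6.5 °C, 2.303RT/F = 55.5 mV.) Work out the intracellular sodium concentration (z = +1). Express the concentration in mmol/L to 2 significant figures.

Nernst: E = (55.5/1) · log₁₀([out]/[in]), so log₁₀([out]/[in]) = 56.0 × 1 / 55.5 = 1.0090.
[out]/[in] = 10^(1.0090) = 10.21.
[in] = 133 / 10.21 = 13.03 mmol/L.

13 mmol/L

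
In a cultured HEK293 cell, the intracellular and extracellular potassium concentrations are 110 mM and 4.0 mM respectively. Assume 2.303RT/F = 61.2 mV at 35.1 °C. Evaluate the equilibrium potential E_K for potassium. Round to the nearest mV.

E = (61.2/z) · log₁₀([K⁺]_out/[K⁺]_in) with z = +1.
= (61.2/1) · log₁₀(4.0/110) = 61.20 · log₁₀(0.03636)
= 61.20 · (-1.4393) = -88.09 mV

-88 mV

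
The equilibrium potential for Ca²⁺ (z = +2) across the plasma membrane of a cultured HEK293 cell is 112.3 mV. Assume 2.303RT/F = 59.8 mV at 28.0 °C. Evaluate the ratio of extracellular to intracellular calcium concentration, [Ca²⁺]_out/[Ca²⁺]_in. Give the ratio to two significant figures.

5700

log₁₀([out]/[in]) = E·z/(59.8) = 112.3 × 2 / 59.8 = 3.7559
[out]/[in] = 10^(3.7559) = 5700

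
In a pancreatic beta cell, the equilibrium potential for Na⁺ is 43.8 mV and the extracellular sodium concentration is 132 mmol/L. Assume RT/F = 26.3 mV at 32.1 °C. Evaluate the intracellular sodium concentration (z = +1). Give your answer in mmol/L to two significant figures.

25 mmol/L

Nernst: E = (26.3/1) · ln([out]/[in]), so ln([out]/[in]) = 43.8 × 1 / 26.3 = 1.6654.
[out]/[in] = e^(1.6654) = 5.288.
[in] = 132 / 5.288 = 24.96 mmol/L.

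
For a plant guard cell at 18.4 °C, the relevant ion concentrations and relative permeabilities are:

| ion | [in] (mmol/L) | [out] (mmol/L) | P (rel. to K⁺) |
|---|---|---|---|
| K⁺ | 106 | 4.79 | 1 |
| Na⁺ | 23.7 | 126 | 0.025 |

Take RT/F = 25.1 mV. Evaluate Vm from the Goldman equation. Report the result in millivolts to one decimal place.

-65.2 mV

Vm = 25.1 · ln[(Σ P·[cation]ₒ + Σ P·[anion]ᵢ) / (Σ P·[cation]ᵢ + Σ P·[anion]ₒ)]
Numerator = 1×4.79 + 0.025×126 = 7.94
Denominator = 1×106 + 0.025×23.7 = 106.6
Vm = 25.1 · ln(0.074489) = 25.1 × (-2.5971) = -65.19 mV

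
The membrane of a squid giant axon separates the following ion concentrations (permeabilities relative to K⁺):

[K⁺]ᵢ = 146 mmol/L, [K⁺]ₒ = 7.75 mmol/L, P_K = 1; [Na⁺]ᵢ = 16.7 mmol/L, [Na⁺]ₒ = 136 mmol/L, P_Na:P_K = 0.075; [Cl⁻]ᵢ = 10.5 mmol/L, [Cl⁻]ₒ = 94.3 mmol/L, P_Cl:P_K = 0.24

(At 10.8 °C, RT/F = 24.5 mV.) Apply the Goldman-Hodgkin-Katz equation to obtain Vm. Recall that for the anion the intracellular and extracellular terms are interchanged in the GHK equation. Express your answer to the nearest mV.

Vm = 24.5 · ln[(Σ P·[cation]ₒ + Σ P·[anion]ᵢ) / (Σ P·[cation]ᵢ + Σ P·[anion]ₒ)]
Numerator = 1×7.75 + 0.075×136 + 0.24×10.5 = 20.47
Denominator = 1×146 + 0.075×16.7 + 0.24×94.3 = 169.9
Vm = 24.5 · ln(0.12049) = 24.5 × (-2.1162) = -51.85 mV

-52 mV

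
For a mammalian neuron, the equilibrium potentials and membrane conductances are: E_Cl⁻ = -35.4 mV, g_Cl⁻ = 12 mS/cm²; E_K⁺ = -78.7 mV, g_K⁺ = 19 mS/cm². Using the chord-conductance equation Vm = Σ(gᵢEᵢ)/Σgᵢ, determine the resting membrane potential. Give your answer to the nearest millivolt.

Σ gᵢEᵢ = 12·(-35.4) + 19·(-78.7) = -1920.10
Σ gᵢ = 12 + 19 = 31
Vm = -1920.10 / 31 = -61.94 mV

-62 mV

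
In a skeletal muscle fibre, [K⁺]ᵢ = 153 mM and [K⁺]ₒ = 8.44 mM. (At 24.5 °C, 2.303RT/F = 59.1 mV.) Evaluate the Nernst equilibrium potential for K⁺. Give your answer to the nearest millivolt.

E = (59.1/z) · log₁₀([K⁺]_out/[K⁺]_in) with z = +1.
= (59.1/1) · log₁₀(8.44/153) = 59.10 · log₁₀(0.05516)
= 59.10 · (-1.2583) = -74.37 mV

-74 mV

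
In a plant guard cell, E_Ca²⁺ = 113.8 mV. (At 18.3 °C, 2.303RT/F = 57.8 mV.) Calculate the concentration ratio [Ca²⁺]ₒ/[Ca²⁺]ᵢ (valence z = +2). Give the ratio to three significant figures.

8660

log₁₀([out]/[in]) = E·z/(57.8) = 113.8 × 2 / 57.8 = 3.9377
[out]/[in] = 10^(3.9377) = 8664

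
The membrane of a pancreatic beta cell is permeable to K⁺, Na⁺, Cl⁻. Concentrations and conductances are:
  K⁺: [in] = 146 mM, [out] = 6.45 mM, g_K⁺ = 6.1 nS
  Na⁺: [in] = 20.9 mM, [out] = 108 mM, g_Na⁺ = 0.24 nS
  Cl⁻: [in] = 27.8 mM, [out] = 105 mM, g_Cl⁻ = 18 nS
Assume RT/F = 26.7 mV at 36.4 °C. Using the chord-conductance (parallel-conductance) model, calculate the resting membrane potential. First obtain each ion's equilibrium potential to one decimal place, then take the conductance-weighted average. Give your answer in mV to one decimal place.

-46.7 mV

E_K⁺ = (26.7/1)·ln(6.45/146) = -83.3 mV
E_Na⁺ = (26.7/1)·ln(108/20.9) = 43.9 mV
E_Cl⁻ = (26.7/-1)·ln(105/27.8) = -35.5 mV
Vm = (Σ gᵢEᵢ)/(Σ gᵢ) = (6.1·-83.3 + 0.24·43.9 + 18·-35.5) / (6.1 + 0.24 + 18)
= -1136.59 / 24.34 = -46.70 mV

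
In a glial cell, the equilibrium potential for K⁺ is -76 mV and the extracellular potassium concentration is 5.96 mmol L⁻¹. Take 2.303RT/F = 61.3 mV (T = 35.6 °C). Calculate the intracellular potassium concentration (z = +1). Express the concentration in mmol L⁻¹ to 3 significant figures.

104 mmol L⁻¹

Nernst: E = (61.3/1) · log₁₀([out]/[in]), so log₁₀([out]/[in]) = -76.0 × 1 / 61.3 = -1.2398.
[out]/[in] = 10^(-1.2398) = 0.05757.
[in] = 5.96 / 0.05757 = 103.5 mmol L⁻¹.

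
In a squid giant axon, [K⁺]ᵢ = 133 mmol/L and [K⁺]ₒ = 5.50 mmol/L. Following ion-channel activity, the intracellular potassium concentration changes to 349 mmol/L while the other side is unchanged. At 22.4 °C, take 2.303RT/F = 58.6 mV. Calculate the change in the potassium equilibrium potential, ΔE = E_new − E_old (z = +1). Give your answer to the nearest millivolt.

-25 mV

E_old = (58.6/1)·log₁₀(5.50/133) = -81.07 mV
E_new = (58.6/1)·log₁₀(5.50/349) = -105.62 mV
ΔE = -105.62 − (-81.07) = -24.55 mV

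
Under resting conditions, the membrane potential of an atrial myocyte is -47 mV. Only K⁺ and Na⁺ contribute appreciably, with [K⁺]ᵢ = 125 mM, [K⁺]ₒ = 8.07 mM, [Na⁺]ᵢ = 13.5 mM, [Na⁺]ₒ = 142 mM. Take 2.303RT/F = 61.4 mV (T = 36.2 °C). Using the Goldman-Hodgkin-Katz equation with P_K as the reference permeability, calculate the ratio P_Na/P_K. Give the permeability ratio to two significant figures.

0.096

Let α = P_Na/P_K. GHK: Vm = 61.4·log₁₀[(Kₒ + α·Naₒ)/(Kᵢ + α·Naᵢ)].
10^(Vm/61.4) = 10^(-47.0/61.4) = 0.1716
So 0.1716·(Kᵢ + α·Naᵢ) = Kₒ + α·Naₒ → α = (0.1716·125.0 − 8.07) / (142.0 − 0.1716·13.5)
α = (21.45 − 8.07) / (142.0 − 2.317) = 13.38/139.7 = 0.09579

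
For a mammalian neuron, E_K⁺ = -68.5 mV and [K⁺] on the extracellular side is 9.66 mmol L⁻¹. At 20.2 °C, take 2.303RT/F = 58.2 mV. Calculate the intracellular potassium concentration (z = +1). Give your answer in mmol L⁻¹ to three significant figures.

145 mmol L⁻¹

Nernst: E = (58.2/1) · log₁₀([out]/[in]), so log₁₀([out]/[in]) = -68.5 × 1 / 58.2 = -1.1770.
[out]/[in] = 10^(-1.1770) = 0.06653.
[in] = 9.66 / 0.06653 = 145.2 mmol L⁻¹.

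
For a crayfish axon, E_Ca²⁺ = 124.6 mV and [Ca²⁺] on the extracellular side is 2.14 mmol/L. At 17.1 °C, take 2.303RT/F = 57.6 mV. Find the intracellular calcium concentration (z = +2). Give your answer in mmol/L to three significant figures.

0.000101 mmol/L

Nernst: E = (57.6/2) · log₁₀([out]/[in]), so log₁₀([out]/[in]) = 124.6 × 2 / 57.6 = 4.3264.
[out]/[in] = 10^(4.3264) = 2.12e+04.
[in] = 2.14 / 2.12e+04 = 0.0001009 mmol/L.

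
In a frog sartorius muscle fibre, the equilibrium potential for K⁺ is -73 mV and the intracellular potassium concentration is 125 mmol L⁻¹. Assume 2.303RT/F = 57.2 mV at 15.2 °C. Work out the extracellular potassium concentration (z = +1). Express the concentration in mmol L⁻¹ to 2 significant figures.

Nernst: E = (57.2/1) · log₁₀([out]/[in]), so log₁₀([out]/[in]) = -73.0 × 1 / 57.2 = -1.2762.
[out]/[in] = 10^(-1.2762) = 0.05294.
[out] = 0.05294 × 125 = 6.617 mmol L⁻¹.

6.6 mmol L⁻¹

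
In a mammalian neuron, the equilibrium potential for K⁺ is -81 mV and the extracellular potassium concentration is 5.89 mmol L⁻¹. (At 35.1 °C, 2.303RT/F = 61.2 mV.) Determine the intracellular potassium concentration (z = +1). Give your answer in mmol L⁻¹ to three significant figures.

Nernst: E = (61.2/1) · log₁₀([out]/[in]), so log₁₀([out]/[in]) = -81.0 × 1 / 61.2 = -1.3235.
[out]/[in] = 10^(-1.3235) = 0.04748.
[in] = 5.89 / 0.04748 = 124.1 mmol L⁻¹.

124 mmol L⁻¹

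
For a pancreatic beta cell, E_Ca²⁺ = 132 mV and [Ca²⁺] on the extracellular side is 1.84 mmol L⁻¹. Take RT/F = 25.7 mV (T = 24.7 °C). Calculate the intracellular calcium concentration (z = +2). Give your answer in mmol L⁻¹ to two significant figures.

0.000064 mmol L⁻¹

Nernst: E = (25.7/2) · ln([out]/[in]), so ln([out]/[in]) = 132.0 × 2 / 25.7 = 10.2724.
[out]/[in] = e^(10.2724) = 2.892e+04.
[in] = 1.84 / 2.892e+04 = 6.362e-05 mmol L⁻¹.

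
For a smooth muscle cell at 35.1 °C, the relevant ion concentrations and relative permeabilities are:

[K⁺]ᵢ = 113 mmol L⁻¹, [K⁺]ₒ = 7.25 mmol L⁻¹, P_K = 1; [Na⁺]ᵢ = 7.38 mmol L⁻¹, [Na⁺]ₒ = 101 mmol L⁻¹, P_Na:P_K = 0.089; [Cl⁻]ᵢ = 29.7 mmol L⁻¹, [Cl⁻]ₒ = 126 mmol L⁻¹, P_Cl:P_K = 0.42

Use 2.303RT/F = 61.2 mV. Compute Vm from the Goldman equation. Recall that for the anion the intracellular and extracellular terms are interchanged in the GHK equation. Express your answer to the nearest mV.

Vm = 61.2 · log₁₀[(Σ P·[cation]ₒ + Σ P·[anion]ᵢ) / (Σ P·[cation]ᵢ + Σ P·[anion]ₒ)]
Numerator = 1×7.25 + 0.089×101 + 0.42×29.7 = 28.71
Denominator = 1×113 + 0.089×7.38 + 0.42×126 = 166.6
Vm = 61.2 · log₁₀(0.17237) = 61.2 × (-0.7635) = -46.73 mV

-47 mV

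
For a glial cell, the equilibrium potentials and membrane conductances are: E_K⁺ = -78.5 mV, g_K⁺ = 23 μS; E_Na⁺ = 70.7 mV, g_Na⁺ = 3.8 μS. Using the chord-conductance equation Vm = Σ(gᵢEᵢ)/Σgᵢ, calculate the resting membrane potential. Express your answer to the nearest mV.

Σ gᵢEᵢ = 23·(-78.5) + 3.8·(70.7) = -1536.84
Σ gᵢ = 23 + 3.8 = 26.8
Vm = -1536.84 / 26.8 = -57.34 mV

-57 mV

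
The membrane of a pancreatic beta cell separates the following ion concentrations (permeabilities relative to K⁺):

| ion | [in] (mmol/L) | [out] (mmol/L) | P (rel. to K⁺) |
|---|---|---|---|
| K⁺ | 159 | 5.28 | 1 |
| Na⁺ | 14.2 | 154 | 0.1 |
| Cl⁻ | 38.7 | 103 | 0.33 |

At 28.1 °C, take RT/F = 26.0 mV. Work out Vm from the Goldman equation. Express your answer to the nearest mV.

-46 mV

Vm = 26.0 · ln[(Σ P·[cation]ₒ + Σ P·[anion]ᵢ) / (Σ P·[cation]ᵢ + Σ P·[anion]ₒ)]
Numerator = 1×5.28 + 0.1×154 + 0.33×38.7 = 33.45
Denominator = 1×159 + 0.1×14.2 + 0.33×103 = 194.4
Vm = 26.0 · ln(0.17206) = 26.0 × (-1.7599) = -45.76 mV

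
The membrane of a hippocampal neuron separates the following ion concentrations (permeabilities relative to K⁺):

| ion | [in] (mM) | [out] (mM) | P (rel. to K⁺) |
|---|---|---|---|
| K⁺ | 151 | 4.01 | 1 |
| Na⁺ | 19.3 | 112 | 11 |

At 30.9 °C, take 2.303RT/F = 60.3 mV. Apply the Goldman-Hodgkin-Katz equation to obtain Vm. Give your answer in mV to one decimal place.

32.1 mV

Vm = 60.3 · log₁₀[(Σ P·[cation]ₒ + Σ P·[anion]ᵢ) / (Σ P·[cation]ᵢ + Σ P·[anion]ₒ)]
Numerator = 1×4.01 + 11×112 = 1236
Denominator = 1×151 + 11×19.3 = 363.3
Vm = 60.3 · log₁₀(3.4022) = 60.3 × (0.5318) = 32.06 mV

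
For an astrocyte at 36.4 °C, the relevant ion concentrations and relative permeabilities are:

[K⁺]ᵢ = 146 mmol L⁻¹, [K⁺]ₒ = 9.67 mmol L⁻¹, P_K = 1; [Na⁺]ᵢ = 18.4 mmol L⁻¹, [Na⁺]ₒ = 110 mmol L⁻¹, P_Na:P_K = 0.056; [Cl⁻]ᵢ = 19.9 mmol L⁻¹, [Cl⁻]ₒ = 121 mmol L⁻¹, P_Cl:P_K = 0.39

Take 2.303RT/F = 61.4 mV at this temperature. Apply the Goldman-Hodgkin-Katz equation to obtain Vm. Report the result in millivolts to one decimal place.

Vm = 61.4 · log₁₀[(Σ P·[cation]ₒ + Σ P·[anion]ᵢ) / (Σ P·[cation]ᵢ + Σ P·[anion]ₒ)]
Numerator = 1×9.67 + 0.056×110 + 0.39×19.9 = 23.59
Denominator = 1×146 + 0.056×18.4 + 0.39×121 = 194.2
Vm = 61.4 · log₁₀(0.12147) = 61.4 × (-0.9155) = -56.21 mV

-56.2 mV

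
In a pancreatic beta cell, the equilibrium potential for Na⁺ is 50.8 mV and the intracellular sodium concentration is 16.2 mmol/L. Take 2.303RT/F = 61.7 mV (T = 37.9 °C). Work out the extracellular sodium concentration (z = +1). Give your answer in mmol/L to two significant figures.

Nernst: E = (61.7/1) · log₁₀([out]/[in]), so log₁₀([out]/[in]) = 50.8 × 1 / 61.7 = 0.8233.
[out]/[in] = 10^(0.8233) = 6.658.
[out] = 6.658 × 16.2 = 107.9 mmol/L.

110 mmol/L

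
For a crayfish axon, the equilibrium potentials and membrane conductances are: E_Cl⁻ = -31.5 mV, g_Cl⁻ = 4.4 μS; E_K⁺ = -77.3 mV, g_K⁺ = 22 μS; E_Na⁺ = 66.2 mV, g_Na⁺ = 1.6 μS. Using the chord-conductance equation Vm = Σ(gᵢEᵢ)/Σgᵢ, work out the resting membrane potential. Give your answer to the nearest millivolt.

Σ gᵢEᵢ = 4.4·(-31.5) + 22·(-77.3) + 1.6·(66.2) = -1733.28
Σ gᵢ = 4.4 + 22 + 1.6 = 28
Vm = -1733.28 / 28 = -61.90 mV

-62 mV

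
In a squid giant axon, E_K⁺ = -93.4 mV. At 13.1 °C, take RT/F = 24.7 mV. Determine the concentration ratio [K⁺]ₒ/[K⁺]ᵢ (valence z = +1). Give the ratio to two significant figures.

ln([out]/[in]) = E·z/(24.7) = -93.4 × 1 / 24.7 = -3.7814
[out]/[in] = e^(-3.7814) = 0.02279

0.023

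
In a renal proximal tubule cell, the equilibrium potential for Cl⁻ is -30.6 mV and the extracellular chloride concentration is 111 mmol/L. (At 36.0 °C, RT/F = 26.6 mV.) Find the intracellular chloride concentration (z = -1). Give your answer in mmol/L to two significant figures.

35 mmol/L

Nernst: E = (26.6/-1) · ln([out]/[in]), so ln([out]/[in]) = -30.6 × -1 / 26.6 = 1.1504.
[out]/[in] = e^(1.1504) = 3.159.
[in] = 111 / 3.159 = 35.13 mmol/L.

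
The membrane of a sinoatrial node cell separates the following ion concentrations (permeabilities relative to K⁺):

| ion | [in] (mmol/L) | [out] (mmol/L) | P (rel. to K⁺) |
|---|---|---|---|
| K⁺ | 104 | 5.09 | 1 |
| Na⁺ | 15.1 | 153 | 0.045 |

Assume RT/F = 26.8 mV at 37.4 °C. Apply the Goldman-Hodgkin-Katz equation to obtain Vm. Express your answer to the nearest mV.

-58 mV

Vm = 26.8 · ln[(Σ P·[cation]ₒ + Σ P·[anion]ᵢ) / (Σ P·[cation]ᵢ + Σ P·[anion]ₒ)]
Numerator = 1×5.09 + 0.045×153 = 11.97
Denominator = 1×104 + 0.045×15.1 = 104.7
Vm = 26.8 · ln(0.1144) = 26.8 × (-2.1681) = -58.10 mV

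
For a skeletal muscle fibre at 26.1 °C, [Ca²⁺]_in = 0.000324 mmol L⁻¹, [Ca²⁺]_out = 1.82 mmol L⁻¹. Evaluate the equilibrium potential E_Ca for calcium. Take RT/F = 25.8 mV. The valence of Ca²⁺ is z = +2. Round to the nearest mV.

E = (25.8/z) · ln([Ca²⁺]_out/[Ca²⁺]_in) with z = +2.
= (25.8/2) · ln(1.82/0.000324) = 12.90 · ln(5617)
= 12.90 · (8.6336) = 111.37 mV

111 mV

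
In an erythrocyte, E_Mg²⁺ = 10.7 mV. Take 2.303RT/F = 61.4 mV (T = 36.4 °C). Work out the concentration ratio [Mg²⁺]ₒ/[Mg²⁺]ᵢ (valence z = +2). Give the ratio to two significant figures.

log₁₀([out]/[in]) = E·z/(61.4) = 10.7 × 2 / 61.4 = 0.3485
[out]/[in] = 10^(0.3485) = 2.231

2.2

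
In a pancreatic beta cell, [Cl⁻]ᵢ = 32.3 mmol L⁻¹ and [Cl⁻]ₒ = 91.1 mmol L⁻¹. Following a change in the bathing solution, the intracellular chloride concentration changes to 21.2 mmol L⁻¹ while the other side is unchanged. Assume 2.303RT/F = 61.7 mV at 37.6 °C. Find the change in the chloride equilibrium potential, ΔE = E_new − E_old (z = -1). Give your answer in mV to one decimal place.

E_old = (61.7/-1)·log₁₀(91.1/32.3) = -27.78 mV
E_new = (61.7/-1)·log₁₀(91.1/21.2) = -39.07 mV
ΔE = -39.07 − (-27.78) = -11.28 mV

-11.3 mV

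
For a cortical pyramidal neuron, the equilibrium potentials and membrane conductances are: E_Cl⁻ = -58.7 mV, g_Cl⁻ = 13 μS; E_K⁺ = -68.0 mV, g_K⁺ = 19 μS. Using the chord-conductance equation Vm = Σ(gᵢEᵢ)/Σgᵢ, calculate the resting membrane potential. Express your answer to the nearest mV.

-64 mV

Σ gᵢEᵢ = 13·(-58.7) + 19·(-68.0) = -2055.10
Σ gᵢ = 13 + 19 = 32
Vm = -2055.10 / 32 = -64.22 mV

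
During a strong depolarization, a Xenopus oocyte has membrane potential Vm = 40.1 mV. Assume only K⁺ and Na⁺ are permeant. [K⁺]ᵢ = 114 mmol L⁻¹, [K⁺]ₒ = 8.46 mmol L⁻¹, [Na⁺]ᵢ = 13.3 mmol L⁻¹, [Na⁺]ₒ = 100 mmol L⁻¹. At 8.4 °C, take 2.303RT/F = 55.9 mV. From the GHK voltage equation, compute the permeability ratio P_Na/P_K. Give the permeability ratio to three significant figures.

Let α = P_Na/P_K. GHK: Vm = 55.9·log₁₀[(Kₒ + α·Naₒ)/(Kᵢ + α·Naᵢ)].
10^(Vm/55.9) = 10^(40.1/55.9) = 5.2162
So 5.2162·(Kᵢ + α·Naᵢ) = Kₒ + α·Naₒ → α = (5.2162·114.0 − 8.46) / (100.0 − 5.2162·13.3)
α = (594.6 − 8.46) / (100.0 − 69.38) = 586.2/30.62 = 19.14

19.1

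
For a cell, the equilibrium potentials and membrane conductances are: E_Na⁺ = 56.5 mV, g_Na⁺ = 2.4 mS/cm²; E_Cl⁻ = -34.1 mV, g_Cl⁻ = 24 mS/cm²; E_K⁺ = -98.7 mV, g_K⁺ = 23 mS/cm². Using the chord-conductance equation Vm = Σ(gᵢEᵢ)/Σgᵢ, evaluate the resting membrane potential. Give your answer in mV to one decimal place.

Σ gᵢEᵢ = 2.4·(56.5) + 24·(-34.1) + 23·(-98.7) = -2952.90
Σ gᵢ = 2.4 + 24 + 23 = 49.4
Vm = -2952.90 / 49.4 = -59.78 mV

-59.8 mV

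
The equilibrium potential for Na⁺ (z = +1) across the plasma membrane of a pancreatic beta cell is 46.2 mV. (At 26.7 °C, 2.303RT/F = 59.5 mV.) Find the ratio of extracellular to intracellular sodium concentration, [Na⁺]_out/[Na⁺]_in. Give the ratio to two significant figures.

log₁₀([out]/[in]) = E·z/(59.5) = 46.2 × 1 / 59.5 = 0.7765
[out]/[in] = 10^(0.7765) = 5.977

6.0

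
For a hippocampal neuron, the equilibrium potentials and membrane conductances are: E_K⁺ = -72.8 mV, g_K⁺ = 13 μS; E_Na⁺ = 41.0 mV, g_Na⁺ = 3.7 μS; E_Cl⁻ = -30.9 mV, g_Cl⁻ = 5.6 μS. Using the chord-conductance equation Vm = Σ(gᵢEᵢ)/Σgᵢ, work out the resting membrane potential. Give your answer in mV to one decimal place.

Σ gᵢEᵢ = 13·(-72.8) + 3.7·(41.0) + 5.6·(-30.9) = -967.74
Σ gᵢ = 13 + 3.7 + 5.6 = 22.3
Vm = -967.74 / 22.3 = -43.40 mV

-43.4 mV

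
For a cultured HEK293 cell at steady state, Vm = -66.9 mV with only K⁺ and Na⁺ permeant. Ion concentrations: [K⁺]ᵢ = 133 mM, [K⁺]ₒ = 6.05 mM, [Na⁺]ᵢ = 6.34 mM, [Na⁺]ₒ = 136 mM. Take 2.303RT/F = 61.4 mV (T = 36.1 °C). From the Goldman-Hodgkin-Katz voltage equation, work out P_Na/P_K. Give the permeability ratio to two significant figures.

Let α = P_Na/P_K. GHK: Vm = 61.4·log₁₀[(Kₒ + α·Naₒ)/(Kᵢ + α·Naᵢ)].
10^(Vm/61.4) = 10^(-66.9/61.4) = 0.081362
So 0.081362·(Kᵢ + α·Naᵢ) = Kₒ + α·Naₒ → α = (0.081362·133.0 − 6.05) / (136.0 − 0.081362·6.34)
α = (10.82 − 6.05) / (136.0 − 0.5158) = 4.771/135.5 = 0.03522

0.035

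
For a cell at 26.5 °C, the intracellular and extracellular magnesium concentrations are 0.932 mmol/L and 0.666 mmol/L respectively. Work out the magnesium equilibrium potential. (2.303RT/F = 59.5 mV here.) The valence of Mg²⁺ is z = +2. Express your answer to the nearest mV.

E = (59.5/z) · log₁₀([Mg²⁺]_out/[Mg²⁺]_in) with z = +2.
= (59.5/2) · log₁₀(0.666/0.932) = 29.75 · log₁₀(0.7146)
= 29.75 · (-0.1459) = -4.34 mV

-4 mV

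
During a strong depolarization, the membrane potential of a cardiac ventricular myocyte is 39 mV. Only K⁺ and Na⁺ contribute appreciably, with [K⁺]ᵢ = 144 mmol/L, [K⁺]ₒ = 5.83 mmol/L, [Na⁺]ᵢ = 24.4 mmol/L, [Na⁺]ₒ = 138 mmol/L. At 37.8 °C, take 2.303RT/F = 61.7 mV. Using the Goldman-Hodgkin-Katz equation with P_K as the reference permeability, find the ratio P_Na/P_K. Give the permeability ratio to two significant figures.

18

Let α = P_Na/P_K. GHK: Vm = 61.7·log₁₀[(Kₒ + α·Naₒ)/(Kᵢ + α·Naᵢ)].
10^(Vm/61.7) = 10^(39.0/61.7) = 4.2864
So 4.2864·(Kᵢ + α·Naᵢ) = Kₒ + α·Naₒ → α = (4.2864·144.0 − 5.83) / (138.0 − 4.2864·24.4)
α = (617.2 − 5.83) / (138.0 − 104.6) = 611.4/33.41 = 18.3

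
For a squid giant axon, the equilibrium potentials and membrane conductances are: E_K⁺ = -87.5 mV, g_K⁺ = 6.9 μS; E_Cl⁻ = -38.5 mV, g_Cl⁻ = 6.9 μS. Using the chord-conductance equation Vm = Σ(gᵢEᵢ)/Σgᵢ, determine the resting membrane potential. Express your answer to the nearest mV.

-63 mV

Σ gᵢEᵢ = 6.9·(-87.5) + 6.9·(-38.5) = -869.40
Σ gᵢ = 6.9 + 6.9 = 13.8
Vm = -869.40 / 13.8 = -63.00 mV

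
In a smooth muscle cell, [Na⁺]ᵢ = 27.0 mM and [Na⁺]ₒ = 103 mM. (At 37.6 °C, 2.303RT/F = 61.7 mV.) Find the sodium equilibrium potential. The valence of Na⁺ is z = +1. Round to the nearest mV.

36 mV

E = (61.7/z) · log₁₀([Na⁺]_out/[Na⁺]_in) with z = +1.
= (61.7/1) · log₁₀(103/27.0) = 61.70 · log₁₀(3.815)
= 61.70 · (0.5815) = 35.88 mV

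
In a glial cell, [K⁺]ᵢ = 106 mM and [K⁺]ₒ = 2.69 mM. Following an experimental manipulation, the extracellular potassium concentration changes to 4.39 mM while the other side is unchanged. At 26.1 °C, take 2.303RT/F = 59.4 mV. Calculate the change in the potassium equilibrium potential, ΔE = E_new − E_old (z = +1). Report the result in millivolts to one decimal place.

E_old = (59.4/1)·log₁₀(2.69/106) = -94.78 mV
E_new = (59.4/1)·log₁₀(4.39/106) = -82.14 mV
ΔE = -82.14 − (-94.78) = 12.64 mV

12.6 mV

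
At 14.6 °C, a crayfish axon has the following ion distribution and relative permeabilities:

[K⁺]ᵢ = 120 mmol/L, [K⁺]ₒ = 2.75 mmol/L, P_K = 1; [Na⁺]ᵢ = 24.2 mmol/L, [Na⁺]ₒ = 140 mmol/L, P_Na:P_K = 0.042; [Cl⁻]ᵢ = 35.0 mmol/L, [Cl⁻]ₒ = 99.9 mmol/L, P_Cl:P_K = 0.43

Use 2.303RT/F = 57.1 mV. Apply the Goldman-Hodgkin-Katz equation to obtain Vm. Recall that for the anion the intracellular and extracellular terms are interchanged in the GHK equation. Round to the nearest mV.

Vm = 57.1 · log₁₀[(Σ P·[cation]ₒ + Σ P·[anion]ᵢ) / (Σ P·[cation]ᵢ + Σ P·[anion]ₒ)]
Numerator = 1×2.75 + 0.042×140 + 0.43×35.0 = 23.68
Denominator = 1×120 + 0.042×24.2 + 0.43×99.9 = 164
Vm = 57.1 · log₁₀(0.14441) = 57.1 × (-0.8404) = -47.99 mV

-48 mV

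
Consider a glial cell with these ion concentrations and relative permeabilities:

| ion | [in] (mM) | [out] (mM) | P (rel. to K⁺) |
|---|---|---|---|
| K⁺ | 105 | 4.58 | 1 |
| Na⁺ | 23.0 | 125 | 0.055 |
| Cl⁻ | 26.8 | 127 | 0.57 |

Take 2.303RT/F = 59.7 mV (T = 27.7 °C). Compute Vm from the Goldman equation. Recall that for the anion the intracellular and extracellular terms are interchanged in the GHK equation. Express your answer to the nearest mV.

-49 mV

Vm = 59.7 · log₁₀[(Σ P·[cation]ₒ + Σ P·[anion]ᵢ) / (Σ P·[cation]ᵢ + Σ P·[anion]ₒ)]
Numerator = 1×4.58 + 0.055×125 + 0.57×26.8 = 26.73
Denominator = 1×105 + 0.055×23.0 + 0.57×127 = 178.7
Vm = 59.7 · log₁₀(0.14962) = 59.7 × (-0.8250) = -49.25 mV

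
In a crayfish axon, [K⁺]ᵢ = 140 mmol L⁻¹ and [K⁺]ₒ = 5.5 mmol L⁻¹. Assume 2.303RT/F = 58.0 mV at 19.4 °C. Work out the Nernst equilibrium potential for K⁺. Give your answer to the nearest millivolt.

E = (58.0/z) · log₁₀([K⁺]_out/[K⁺]_in) with z = +1.
= (58.0/1) · log₁₀(5.5/140) = 58.00 · log₁₀(0.03929)
= 58.00 · (-1.4058) = -81.53 mV

-82 mV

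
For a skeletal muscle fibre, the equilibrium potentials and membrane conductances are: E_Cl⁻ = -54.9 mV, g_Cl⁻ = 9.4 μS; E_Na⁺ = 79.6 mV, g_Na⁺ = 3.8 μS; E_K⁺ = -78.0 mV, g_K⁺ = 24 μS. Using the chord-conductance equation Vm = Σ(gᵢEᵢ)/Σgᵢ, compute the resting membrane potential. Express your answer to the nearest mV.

-56 mV

Σ gᵢEᵢ = 9.4·(-54.9) + 3.8·(79.6) + 24·(-78.0) = -2085.58
Σ gᵢ = 9.4 + 3.8 + 24 = 37.2
Vm = -2085.58 / 37.2 = -56.06 mV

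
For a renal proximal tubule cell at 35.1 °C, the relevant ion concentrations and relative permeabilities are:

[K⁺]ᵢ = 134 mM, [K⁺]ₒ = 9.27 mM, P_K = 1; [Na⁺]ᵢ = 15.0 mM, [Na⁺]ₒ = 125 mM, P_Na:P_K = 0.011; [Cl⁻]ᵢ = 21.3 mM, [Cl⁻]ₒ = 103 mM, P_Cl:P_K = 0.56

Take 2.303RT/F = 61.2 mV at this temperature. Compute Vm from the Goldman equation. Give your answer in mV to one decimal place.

Vm = 61.2 · log₁₀[(Σ P·[cation]ₒ + Σ P·[anion]ᵢ) / (Σ P·[cation]ᵢ + Σ P·[anion]ₒ)]
Numerator = 1×9.27 + 0.011×125 + 0.56×21.3 = 22.57
Denominator = 1×134 + 0.011×15.0 + 0.56×103 = 191.8
Vm = 61.2 · log₁₀(0.11766) = 61.2 × (-0.9294) = -56.88 mV

-56.9 mV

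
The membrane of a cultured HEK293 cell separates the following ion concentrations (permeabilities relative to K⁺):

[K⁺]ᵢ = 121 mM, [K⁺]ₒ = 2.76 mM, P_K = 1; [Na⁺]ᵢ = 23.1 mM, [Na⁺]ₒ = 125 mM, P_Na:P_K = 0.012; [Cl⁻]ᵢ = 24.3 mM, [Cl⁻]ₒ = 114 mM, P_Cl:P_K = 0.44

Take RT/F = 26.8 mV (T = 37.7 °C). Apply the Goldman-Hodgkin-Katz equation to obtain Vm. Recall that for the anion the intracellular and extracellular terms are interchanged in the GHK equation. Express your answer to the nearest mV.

Vm = 26.8 · ln[(Σ P·[cation]ₒ + Σ P·[anion]ᵢ) / (Σ P·[cation]ᵢ + Σ P·[anion]ₒ)]
Numerator = 1×2.76 + 0.012×125 + 0.44×24.3 = 14.95
Denominator = 1×121 + 0.012×23.1 + 0.44×114 = 171.4
Vm = 26.8 · ln(0.087216) = 26.8 × (-2.4394) = -65.38 mV

-65 mV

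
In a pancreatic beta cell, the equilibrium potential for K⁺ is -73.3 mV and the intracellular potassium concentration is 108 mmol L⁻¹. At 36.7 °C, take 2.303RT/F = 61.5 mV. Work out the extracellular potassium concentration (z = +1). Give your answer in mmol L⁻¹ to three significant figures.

Nernst: E = (61.5/1) · log₁₀([out]/[in]), so log₁₀([out]/[in]) = -73.3 × 1 / 61.5 = -1.1919.
[out]/[in] = 10^(-1.1919) = 0.06429.
[out] = 0.06429 × 108 = 6.943 mmol L⁻¹.

6.94 mmol L⁻¹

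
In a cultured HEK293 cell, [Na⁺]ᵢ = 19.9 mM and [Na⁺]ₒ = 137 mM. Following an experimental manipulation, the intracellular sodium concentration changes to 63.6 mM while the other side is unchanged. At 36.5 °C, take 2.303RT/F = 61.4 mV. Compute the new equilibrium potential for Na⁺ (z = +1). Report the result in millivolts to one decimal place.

20.5 mV

After the shift: [Na⁺]_out = 137, [Na⁺]_in = 63.6 mM.
E_new = (61.4/1)·log₁₀(137/63.6) = 61.40 · (0.3333) = 20.46 mV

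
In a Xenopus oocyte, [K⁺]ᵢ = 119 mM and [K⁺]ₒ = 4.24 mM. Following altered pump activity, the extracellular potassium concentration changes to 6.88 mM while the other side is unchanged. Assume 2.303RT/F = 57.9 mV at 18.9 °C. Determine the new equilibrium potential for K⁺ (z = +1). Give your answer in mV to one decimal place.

-71.7 mV

After the shift: [K⁺]_out = 6.88, [K⁺]_in = 119 mM.
E_new = (57.9/1)·log₁₀(6.88/119) = 57.90 · (-1.2380) = -71.68 mV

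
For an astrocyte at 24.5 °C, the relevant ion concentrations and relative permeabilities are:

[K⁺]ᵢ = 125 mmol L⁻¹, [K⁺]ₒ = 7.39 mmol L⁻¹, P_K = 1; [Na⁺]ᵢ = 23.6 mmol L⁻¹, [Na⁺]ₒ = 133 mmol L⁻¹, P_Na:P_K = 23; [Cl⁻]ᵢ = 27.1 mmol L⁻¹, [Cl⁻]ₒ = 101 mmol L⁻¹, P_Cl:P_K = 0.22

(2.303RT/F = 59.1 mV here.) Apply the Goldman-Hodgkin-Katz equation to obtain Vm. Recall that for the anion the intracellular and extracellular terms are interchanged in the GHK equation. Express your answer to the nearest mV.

Vm = 59.1 · log₁₀[(Σ P·[cation]ₒ + Σ P·[anion]ᵢ) / (Σ P·[cation]ᵢ + Σ P·[anion]ₒ)]
Numerator = 1×7.39 + 23×133 + 0.22×27.1 = 3072
Denominator = 1×125 + 23×23.6 + 0.22×101 = 690
Vm = 59.1 · log₁₀(4.4526) = 59.1 × (0.6486) = 38.33 mV

38 mV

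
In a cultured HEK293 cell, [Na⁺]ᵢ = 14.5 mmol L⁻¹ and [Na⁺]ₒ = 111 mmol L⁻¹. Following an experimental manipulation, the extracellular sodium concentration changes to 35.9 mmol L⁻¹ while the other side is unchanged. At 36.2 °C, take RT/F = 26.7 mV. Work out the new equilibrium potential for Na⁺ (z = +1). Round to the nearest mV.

24 mV

After the shift: [Na⁺]_out = 35.9, [Na⁺]_in = 14.5 mmol L⁻¹.
E_new = (26.7/1)·ln(35.9/14.5) = 26.70 · (0.9066) = 24.21 mV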